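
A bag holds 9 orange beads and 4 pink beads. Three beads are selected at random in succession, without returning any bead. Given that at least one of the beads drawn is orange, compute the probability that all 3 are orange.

14/47

P(all 3 orange) = C(9,3)/C(13,3) = 42/143; P(at least one orange) = 1 − C(4,3)/C(13,3) = 141/143.
Since 'all 3 orange' ⊆ 'at least one orange', P(all 3 | at least one) = 42/143 / 141/143 = 14/47 ≈ 0.2979.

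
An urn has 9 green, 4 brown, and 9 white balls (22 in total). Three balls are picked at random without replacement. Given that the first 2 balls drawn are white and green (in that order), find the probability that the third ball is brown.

1/5

After removing 1 green, 1 white, the urn has 4 brown out of 20 remaining.
P(third is brown | given) = 4/20 = 1/5 ≈ 0.2000.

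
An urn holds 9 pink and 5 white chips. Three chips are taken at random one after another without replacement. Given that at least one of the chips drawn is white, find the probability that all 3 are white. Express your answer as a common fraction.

1/28

P(all 3 white) = C(5,3)/C(14,3) = 5/182; P(at least one white) = 1 − C(9,3)/C(14,3) = 10/13.
Since 'all 3 white' ⊆ 'at least one white', P(all 3 | at least one) = 5/182 / 10/13 = 1/28 ≈ 0.0357.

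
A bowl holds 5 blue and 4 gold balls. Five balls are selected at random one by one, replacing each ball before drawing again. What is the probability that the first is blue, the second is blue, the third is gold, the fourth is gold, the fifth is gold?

Multiply the conditional probability of each draw in order, with replacement (the composition resets each draw).
P = (5/9) · (5/9) · (4/9) · (4/9) · (4/9) = 1600/59049 ≈ 0.0271.

1600/59049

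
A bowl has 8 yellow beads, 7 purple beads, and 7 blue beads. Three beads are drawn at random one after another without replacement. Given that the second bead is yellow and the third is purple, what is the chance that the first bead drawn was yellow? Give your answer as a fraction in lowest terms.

7/20

P(first=yellow and the second bead is yellow and the third is purple) = (8/22)·(7/21)·(7/20) = 7/165.
P(E) = Σ over first color = 7/165 + 2/55 + 7/165 = 4/33.
By Bayes, P(first=yellow | E) = 7/165 / 4/33 = 7/20 ≈ 0.3500.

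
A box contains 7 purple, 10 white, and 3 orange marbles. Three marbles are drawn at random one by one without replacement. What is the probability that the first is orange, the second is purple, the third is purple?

7/380

Multiply the conditional probability of each draw in order, without replacement, so each draw removes one from its color and from the total.
P = (3/20) · (7/19) · (6/18) = 7/380 ≈ 0.0184.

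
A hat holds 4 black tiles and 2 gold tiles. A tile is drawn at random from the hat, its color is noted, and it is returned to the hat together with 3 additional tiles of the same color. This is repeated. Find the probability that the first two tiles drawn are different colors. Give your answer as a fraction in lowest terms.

Either black then gold, or gold then black; after the first draw the total is 9.
P = (4/6)·(2/9) + (2/6)·(4/9) = 8/27 ≈ 0.2963.

8/27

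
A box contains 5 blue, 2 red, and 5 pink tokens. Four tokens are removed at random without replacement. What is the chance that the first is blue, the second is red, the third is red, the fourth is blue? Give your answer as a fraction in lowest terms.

Multiply the conditional probability of each draw in order, without replacement, so each draw removes one from its color and from the total.
P = (5/12) · (2/11) · (1/10) · (4/9) = 1/297 ≈ 0.0034.

1/297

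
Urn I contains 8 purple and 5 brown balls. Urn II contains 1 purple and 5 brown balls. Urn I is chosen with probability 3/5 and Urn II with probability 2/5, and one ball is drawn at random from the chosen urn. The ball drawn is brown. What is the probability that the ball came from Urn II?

13/22

P(brown | Urn I) = 5/13; P(brown | Urn II) = 5/6.
P(brown) = 3/5·5/13 + 2/5·5/6 = 22/39.
By Bayes' rule, P(Urn II | brown) = 1/3 / 22/39 = 13/22 ≈ 0.5909.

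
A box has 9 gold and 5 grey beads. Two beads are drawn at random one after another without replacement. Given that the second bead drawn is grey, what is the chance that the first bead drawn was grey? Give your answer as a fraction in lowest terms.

P(first=grey and the second bead drawn is grey) = (5/14)·(4/13) = 10/91.
P(the second bead drawn is grey) = Σ over first color = 45/182 + 10/91 = 5/14.
By Bayes, P(first=grey | the second bead drawn is grey) = 10/91 / 5/14 = 4/13 ≈ 0.3077.

4/13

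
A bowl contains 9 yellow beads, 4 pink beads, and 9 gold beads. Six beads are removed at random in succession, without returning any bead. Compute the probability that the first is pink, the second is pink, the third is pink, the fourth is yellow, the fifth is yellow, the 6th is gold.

Multiply the conditional probability of each draw in order, without replacement, so each draw removes one from its color and from the total.
P = (4/22) · (3/21) · (2/20) · (9/19) · (8/18) · (9/17) = 36/124355 ≈ 0.0003.

36/124355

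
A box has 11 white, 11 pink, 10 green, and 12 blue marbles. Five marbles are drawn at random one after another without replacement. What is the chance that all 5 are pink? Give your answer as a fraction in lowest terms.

Unordered draws without replacement: count favorable combinations over C(44,5).
Favorable = C(11,0) · C(11,5) · C(10,0) · C(12,0) = 462; total = C(44,5) = 1086008.
P = 462/1086008 = 3/7052 ≈ 0.0004.

3/7052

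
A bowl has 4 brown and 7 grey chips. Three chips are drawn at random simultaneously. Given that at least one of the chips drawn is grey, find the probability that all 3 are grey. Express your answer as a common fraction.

5/23

P(all 3 grey) = C(7,3)/C(11,3) = 7/33; P(at least one grey) = 1 − C(4,3)/C(11,3) = 161/165.
Since 'all 3 grey' ⊆ 'at least one grey', P(all 3 | at least one) = 7/33 / 161/165 = 5/23 ≈ 0.2174.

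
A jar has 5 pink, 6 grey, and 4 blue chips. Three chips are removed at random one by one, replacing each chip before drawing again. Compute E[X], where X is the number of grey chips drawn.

By linearity of expectation, E[X] = Σ P(draw i is grey); each independent draw has P(grey) = 6/15.
E[X] = 3 · 6/15 = 6/5 ≈ 1.2000.

6/5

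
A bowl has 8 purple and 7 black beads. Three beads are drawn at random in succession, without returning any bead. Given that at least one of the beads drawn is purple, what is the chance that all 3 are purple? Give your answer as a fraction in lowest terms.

P(all 3 purple) = C(8,3)/C(15,3) = 8/65; P(at least one purple) = 1 − C(7,3)/C(15,3) = 12/13.
Since 'all 3 purple' ⊆ 'at least one purple', P(all 3 | at least one) = 8/65 / 12/13 = 2/15 ≈ 0.1333.

2/15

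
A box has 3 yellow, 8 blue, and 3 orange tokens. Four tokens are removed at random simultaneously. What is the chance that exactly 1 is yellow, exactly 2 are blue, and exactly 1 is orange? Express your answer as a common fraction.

Unordered draws without replacement: count favorable combinations over C(14,4).
Favorable = C(3,1) · C(8,2) · C(3,1) = 252; total = C(14,4) = 1001.
P = 252/1001 = 36/143 ≈ 0.2517.

36/143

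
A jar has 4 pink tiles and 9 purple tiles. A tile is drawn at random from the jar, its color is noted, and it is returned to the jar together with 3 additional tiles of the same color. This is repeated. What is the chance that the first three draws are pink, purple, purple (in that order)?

27/247

Track the composition after each reinforcement of +3.
P = (4/13) · (9/16) · (12/19) = 27/247 ≈ 0.1093.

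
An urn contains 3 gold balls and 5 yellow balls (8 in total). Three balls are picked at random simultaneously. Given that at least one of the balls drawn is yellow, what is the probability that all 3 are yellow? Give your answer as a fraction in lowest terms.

P(all 3 yellow) = C(5,3)/C(8,3) = 5/28; P(at least one yellow) = 1 − C(3,3)/C(8,3) = 55/56.
Since 'all 3 yellow' ⊆ 'at least one yellow', P(all 3 | at least one) = 5/28 / 55/56 = 2/11 ≈ 0.1818.

2/11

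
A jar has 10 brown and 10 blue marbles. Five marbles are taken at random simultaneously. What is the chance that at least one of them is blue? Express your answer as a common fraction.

Use the complement: P(at least one blue) = 1 − P(no blue).
P(none) = C(10,5)/C(20,5) = 252/15504.
So P = 1 − 252/15504 = 1271/1292 ≈ 0.9837.

1271/1292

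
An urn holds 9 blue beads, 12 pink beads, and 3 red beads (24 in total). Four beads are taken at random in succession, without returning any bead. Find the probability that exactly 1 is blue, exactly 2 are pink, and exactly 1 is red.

Unordered draws without replacement: count favorable combinations over C(24,4).
Favorable = C(9,1) · C(12,2) · C(3,1) = 1782; total = C(24,4) = 10626.
P = 1782/10626 = 27/161 ≈ 0.1677.

27/161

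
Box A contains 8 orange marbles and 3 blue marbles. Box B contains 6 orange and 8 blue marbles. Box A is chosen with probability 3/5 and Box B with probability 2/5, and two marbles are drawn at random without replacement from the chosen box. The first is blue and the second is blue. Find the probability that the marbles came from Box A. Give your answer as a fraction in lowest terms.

P(E | Box A) = 3/55; P(E | Box B) = 4/13.
P(E) = 3/5·3/55 + 2/5·4/13 = 557/3575.
By Bayes' rule, P(Box A | E) = 9/275 / 557/3575 = 117/557 ≈ 0.2101.

117/557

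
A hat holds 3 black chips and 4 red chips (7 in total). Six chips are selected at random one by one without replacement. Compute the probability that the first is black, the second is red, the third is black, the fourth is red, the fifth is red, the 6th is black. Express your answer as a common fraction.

Multiply the conditional probability of each draw in order, without replacement, so each draw removes one from its color and from the total.
P = (3/7) · (4/6) · (2/5) · (3/4) · (2/3) · (1/2) = 1/35 ≈ 0.0286.

1/35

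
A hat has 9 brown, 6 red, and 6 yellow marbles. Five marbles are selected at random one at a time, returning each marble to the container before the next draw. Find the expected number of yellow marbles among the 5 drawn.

10/7

By linearity of expectation, E[X] = Σ P(draw i is yellow); each independent draw has P(yellow) = 6/21.
E[X] = 5 · 6/21 = 10/7 ≈ 1.4286.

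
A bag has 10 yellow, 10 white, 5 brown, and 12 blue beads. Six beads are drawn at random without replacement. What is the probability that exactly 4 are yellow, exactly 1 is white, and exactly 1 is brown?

Unordered draws without replacement: count favorable combinations over C(37,6).
Favorable = C(10,4) · C(10,1) · C(5,1) · C(12,0) = 10500; total = C(37,6) = 2324784.
P = 10500/2324784 = 125/27676 ≈ 0.0045.

125/27676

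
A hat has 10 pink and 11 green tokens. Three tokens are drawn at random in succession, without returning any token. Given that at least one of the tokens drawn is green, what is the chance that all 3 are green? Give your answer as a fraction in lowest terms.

P(all 3 green) = C(11,3)/C(21,3) = 33/266; P(at least one green) = 1 − C(10,3)/C(21,3) = 121/133.
Since 'all 3 green' ⊆ 'at least one green', P(all 3 | at least one) = 33/266 / 121/133 = 3/22 ≈ 0.1364.

3/22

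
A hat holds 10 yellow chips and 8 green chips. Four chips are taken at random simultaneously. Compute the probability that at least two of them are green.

Sum the hypergeometric tail for j = 2,…,4 green chips.
Favorable = C(8,2)·C(10,2) + C(8,3)·C(10,1) + C(8,4)·C(10,0) = 1890; total = C(18,4) = 3060.
P = 1890/3060 = 21/34 ≈ 0.6176.

21/34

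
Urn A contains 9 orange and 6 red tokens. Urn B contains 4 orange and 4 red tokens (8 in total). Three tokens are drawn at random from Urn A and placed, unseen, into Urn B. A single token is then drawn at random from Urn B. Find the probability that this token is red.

Condition on how many of the transferred tokens are red (from Urn A: 6 red of 15; then Urn B has 11 total).
  0 red: C(6,0)C(9,3)/C(15,3) = 12/65; then P = 4/11
  1 red: C(6,1)C(9,2)/C(15,3) = 216/455; then P = 5/11
  2 red: C(6,2)C(9,1)/C(15,3) = 27/91; then P = 6/11
  3 red: C(6,3)C(9,0)/C(15,3) = 4/91; then P = 7/11
P(red from Urn B) = 26/55 ≈ 0.4727.

26/55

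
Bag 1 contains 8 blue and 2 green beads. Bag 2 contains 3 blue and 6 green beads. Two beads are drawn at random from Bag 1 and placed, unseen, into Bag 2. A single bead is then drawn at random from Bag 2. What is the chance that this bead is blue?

23/55

Condition on how many of the transferred beads are blue (from Bag 1: 8 blue of 10; then Bag 2 has 11 total).
  0 blue: C(8,0)C(2,2)/C(10,2) = 1/45; then P = 3/11
  1 blue: C(8,1)C(2,1)/C(10,2) = 16/45; then P = 4/11
  2 blue: C(8,2)C(2,0)/C(10,2) = 28/45; then P = 5/11
P(blue from Bag 2) = 23/55 ≈ 0.4182.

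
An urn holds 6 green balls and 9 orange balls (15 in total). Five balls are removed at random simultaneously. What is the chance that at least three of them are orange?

Sum the hypergeometric tail for j = 3,…,5 orange balls.
Favorable = C(9,3)·C(6,2) + C(9,4)·C(6,1) + C(9,5)·C(6,0) = 2142; total = C(15,5) = 3003.
P = 2142/3003 = 102/143 ≈ 0.7133.

102/143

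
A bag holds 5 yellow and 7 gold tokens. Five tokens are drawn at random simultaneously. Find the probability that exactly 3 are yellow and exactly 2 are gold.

35/132

Unordered draws without replacement: count favorable combinations over C(12,5).
Favorable = C(5,3) · C(7,2) = 210; total = C(12,5) = 792.
P = 210/792 = 35/132 ≈ 0.2652.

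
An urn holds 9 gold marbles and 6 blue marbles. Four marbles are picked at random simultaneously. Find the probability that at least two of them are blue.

7/13

Sum the hypergeometric tail for j = 2,…,4 blue marbles.
Favorable = C(6,2)·C(9,2) + C(6,3)·C(9,1) + C(6,4)·C(9,0) = 735; total = C(15,4) = 1365.
P = 735/1365 = 7/13 ≈ 0.5385.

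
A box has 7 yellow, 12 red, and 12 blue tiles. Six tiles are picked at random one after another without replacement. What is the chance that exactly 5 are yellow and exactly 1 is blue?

Unordered draws without replacement: count favorable combinations over C(31,6).
Favorable = C(7,5) · C(12,0) · C(12,1) = 252; total = C(31,6) = 736281.
P = 252/736281 = 4/11687 ≈ 0.0003.

4/11687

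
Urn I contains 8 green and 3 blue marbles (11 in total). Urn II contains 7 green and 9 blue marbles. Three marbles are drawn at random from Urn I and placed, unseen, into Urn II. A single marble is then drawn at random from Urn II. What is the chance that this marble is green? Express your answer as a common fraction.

101/209

Condition on how many of the transferred marbles are green (from Urn I: 8 green of 11; then Urn II has 19 total).
  0 green: C(8,0)C(3,3)/C(11,3) = 1/165; then P = 7/19
  1 green: C(8,1)C(3,2)/C(11,3) = 8/55; then P = 8/19
  2 green: C(8,2)C(3,1)/C(11,3) = 28/55; then P = 9/19
  3 green: C(8,3)C(3,0)/C(11,3) = 56/165; then P = 10/19
P(green from Urn II) = 101/209 ≈ 0.4833.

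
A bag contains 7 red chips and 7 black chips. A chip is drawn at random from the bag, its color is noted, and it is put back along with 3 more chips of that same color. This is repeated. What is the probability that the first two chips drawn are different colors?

Either black then red, or red then black; after the first draw the total is 17.
P = (7/14)·(7/17) + (7/14)·(7/17) = 7/17 ≈ 0.4118.

7/17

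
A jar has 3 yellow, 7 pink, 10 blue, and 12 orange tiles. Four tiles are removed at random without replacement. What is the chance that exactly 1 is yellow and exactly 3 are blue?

Unordered draws without replacement: count favorable combinations over C(32,4).
Favorable = C(3,1) · C(7,0) · C(10,3) · C(12,0) = 360; total = C(32,4) = 35960.
P = 360/35960 = 9/899 ≈ 0.0100.

9/899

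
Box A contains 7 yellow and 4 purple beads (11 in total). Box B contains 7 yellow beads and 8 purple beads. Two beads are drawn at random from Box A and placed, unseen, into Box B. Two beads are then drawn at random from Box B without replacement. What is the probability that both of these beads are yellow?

49/220

Condition on how many of the transferred beads are yellow (from Box A: 7 yellow of 11; then Box B has 17 total).
  0 yellow: C(7,0)C(4,2)/C(11,2) = 6/55; then P = C(7,2)/C(17,2) = 21/136
  1 yellow: C(7,1)C(4,1)/C(11,2) = 28/55; then P = C(8,2)/C(17,2) = 7/34
  2 yellow: C(7,2)C(4,0)/C(11,2) = 21/55; then P = C(9,2)/C(17,2) = 9/34
P(both yellow) = 49/220 ≈ 0.2227.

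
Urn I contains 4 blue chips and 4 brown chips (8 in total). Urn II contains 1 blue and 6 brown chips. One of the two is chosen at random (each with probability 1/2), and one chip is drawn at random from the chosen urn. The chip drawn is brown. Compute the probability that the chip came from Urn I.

7/19

P(brown | Urn I) = 1/2; P(brown | Urn II) = 6/7.
P(brown) = 1/2·1/2 + 1/2·6/7 = 19/28.
By Bayes' rule, P(Urn I | brown) = 1/4 / 19/28 = 7/19 ≈ 0.3684.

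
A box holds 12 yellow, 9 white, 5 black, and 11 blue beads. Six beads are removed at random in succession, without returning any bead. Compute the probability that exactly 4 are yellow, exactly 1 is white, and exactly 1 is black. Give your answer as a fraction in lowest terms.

Unordered draws without replacement: count favorable combinations over C(37,6).
Favorable = C(12,4) · C(9,1) · C(5,1) · C(11,0) = 22275; total = C(37,6) = 2324784.
P = 22275/2324784 = 675/70448 ≈ 0.0096.

675/70448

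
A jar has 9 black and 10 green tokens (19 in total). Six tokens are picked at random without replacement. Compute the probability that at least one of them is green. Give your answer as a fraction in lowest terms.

322/323

Use the complement: P(at least one green) = 1 − P(no green).
P(none) = C(9,6)/C(19,6) = 84/27132.
So P = 1 − 84/27132 = 322/323 ≈ 0.9969.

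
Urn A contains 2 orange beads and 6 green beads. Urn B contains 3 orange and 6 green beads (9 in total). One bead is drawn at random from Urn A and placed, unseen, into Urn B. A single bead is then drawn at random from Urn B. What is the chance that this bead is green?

27/40

Condition on how many of the transferred beads are green (from Urn A: 6 green of 8; then Urn B has 10 total).
  0 green: C(6,0)C(2,1)/C(8,1) = 1/4; then P = 6/10
  1 green: C(6,1)C(2,0)/C(8,1) = 3/4; then P = 7/10
P(green from Urn B) = 27/40 ≈ 0.6750.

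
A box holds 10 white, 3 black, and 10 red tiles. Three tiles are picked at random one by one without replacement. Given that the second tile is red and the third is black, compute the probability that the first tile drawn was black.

P(first=black and the second tile is red and the third is black) = (3/23)·(10/22)·(2/21) = 10/1771.
P(E) = Σ over first color = 50/1771 + 10/1771 + 45/1771 = 15/253.
By Bayes, P(first=black | E) = 10/1771 / 15/253 = 2/21 ≈ 0.0952.

2/21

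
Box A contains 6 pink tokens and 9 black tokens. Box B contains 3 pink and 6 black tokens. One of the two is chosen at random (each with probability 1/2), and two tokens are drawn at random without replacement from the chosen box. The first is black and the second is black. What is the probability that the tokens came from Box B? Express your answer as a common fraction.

175/319

P(E | Box A) = 12/35; P(E | Box B) = 5/12.
P(E) = 1/2·12/35 + 1/2·5/12 = 319/840.
By Bayes' rule, P(Box B | E) = 5/24 / 319/840 = 175/319 ≈ 0.5486.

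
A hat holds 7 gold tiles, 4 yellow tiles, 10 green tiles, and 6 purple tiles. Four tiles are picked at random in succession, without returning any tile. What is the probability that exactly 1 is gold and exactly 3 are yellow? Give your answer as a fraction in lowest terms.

Unordered draws without replacement: count favorable combinations over C(27,4).
Favorable = C(7,1) · C(4,3) · C(10,0) · C(6,0) = 28; total = C(27,4) = 17550.
P = 28/17550 = 14/8775 ≈ 0.0016.

14/8775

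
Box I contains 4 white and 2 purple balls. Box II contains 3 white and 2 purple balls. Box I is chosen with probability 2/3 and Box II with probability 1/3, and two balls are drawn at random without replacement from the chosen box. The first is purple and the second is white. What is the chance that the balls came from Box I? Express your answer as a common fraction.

P(E | Box I) = 4/15; P(E | Box II) = 3/10.
P(E) = 2/3·4/15 + 1/3·3/10 = 5/18.
By Bayes' rule, P(Box I | E) = 8/45 / 5/18 = 16/25 ≈ 0.6400.

16/25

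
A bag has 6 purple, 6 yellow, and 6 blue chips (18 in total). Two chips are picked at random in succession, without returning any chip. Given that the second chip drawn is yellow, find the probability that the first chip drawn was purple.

P(first=purple and the second chip drawn is yellow) = (6/18)·(6/17) = 2/17.
P(the second chip drawn is yellow) = Σ over first color = 2/17 + 5/51 + 2/17 = 1/3.
By Bayes, P(first=purple | the second chip drawn is yellow) = 2/17 / 1/3 = 6/17 ≈ 0.3529.

6/17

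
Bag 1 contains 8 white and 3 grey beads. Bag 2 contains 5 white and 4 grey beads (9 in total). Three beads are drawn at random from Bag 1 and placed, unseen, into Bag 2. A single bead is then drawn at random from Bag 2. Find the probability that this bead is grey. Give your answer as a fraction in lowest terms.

Condition on how many of the transferred beads are grey (from Bag 1: 3 grey of 11; then Bag 2 has 12 total).
  0 grey: C(3,0)C(8,3)/C(11,3) = 56/165; then P = 4/12
  1 grey: C(3,1)C(8,2)/C(11,3) = 28/55; then P = 5/12
  2 grey: C(3,2)C(8,1)/C(11,3) = 8/55; then P = 6/12
  3 grey: C(3,3)C(8,0)/C(11,3) = 1/165; then P = 7/12
P(grey from Bag 2) = 53/132 ≈ 0.4015.

53/132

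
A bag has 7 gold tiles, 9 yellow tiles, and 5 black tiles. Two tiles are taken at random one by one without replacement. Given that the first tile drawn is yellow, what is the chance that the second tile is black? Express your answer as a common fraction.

1/4

After removing 1 yellow, the bag has 5 black out of 20 remaining.
P(second is black | given) = 5/20 = 1/4 ≈ 0.2500.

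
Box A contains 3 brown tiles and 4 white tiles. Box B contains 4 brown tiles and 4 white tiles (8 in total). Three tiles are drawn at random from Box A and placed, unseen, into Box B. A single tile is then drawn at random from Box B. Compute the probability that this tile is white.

40/77

Condition on how many of the transferred tiles are white (from Box A: 4 white of 7; then Box B has 11 total).
  0 white: C(4,0)C(3,3)/C(7,3) = 1/35; then P = 4/11
  1 white: C(4,1)C(3,2)/C(7,3) = 12/35; then P = 5/11
  2 white: C(4,2)C(3,1)/C(7,3) = 18/35; then P = 6/11
  3 white: C(4,3)C(3,0)/C(7,3) = 4/35; then P = 7/11
P(white from Box B) = 40/77 ≈ 0.5195.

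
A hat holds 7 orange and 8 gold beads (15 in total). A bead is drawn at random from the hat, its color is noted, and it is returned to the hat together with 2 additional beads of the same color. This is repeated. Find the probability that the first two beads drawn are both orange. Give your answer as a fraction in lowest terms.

21/85

After a orange draw the hat holds 9 orange out of 17.
P = (7/15)·(9/17) = 21/85 ≈ 0.2471.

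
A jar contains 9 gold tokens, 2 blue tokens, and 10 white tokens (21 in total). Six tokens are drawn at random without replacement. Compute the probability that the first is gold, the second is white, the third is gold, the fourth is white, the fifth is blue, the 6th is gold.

Multiply the conditional probability of each draw in order, without replacement, so each draw removes one from its color and from the total.
P = (9/21) · (10/20) · (8/19) · (9/18) · (2/17) · (7/16) = 3/1292 ≈ 0.0023.

3/1292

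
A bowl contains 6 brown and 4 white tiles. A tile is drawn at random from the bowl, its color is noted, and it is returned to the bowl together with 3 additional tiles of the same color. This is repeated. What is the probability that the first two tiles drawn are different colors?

24/65

Either white then brown, or brown then white; after the first draw the total is 13.
P = (4/10)·(6/13) + (6/10)·(4/13) = 24/65 ≈ 0.3692.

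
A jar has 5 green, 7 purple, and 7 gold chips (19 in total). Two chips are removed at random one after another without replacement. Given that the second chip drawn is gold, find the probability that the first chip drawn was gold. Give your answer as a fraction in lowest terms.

P(first=gold and the second chip drawn is gold) = (7/19)·(6/18) = 7/57.
P(the second chip drawn is gold) = Σ over first color = 35/342 + 49/342 + 7/57 = 7/19.
By Bayes, P(first=gold | the second chip drawn is gold) = 7/57 / 7/19 = 1/3 ≈ 0.3333.

1/3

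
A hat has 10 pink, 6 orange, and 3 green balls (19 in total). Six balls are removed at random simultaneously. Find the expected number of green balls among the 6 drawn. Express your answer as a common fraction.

By linearity of expectation, E[X] = Σ P(draw i is green); by symmetry each draw (even without replacement) has P(green) = 3/19.
E[X] = 6 · 3/19 = 18/19 ≈ 0.9474.

18/19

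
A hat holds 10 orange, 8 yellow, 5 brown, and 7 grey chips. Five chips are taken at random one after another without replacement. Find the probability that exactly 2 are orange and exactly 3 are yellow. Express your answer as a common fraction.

Unordered draws without replacement: count favorable combinations over C(30,5).
Favorable = C(10,2) · C(8,3) · C(5,0) · C(7,0) = 2520; total = C(30,5) = 142506.
P = 2520/142506 = 20/1131 ≈ 0.0177.

20/1131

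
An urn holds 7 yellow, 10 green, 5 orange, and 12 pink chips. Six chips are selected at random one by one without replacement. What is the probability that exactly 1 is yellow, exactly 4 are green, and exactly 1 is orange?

Unordered draws without replacement: count favorable combinations over C(34,6).
Favorable = C(7,1) · C(10,4) · C(5,1) · C(12,0) = 7350; total = C(34,6) = 1344904.
P = 7350/1344904 = 3675/672452 ≈ 0.0055.

3675/672452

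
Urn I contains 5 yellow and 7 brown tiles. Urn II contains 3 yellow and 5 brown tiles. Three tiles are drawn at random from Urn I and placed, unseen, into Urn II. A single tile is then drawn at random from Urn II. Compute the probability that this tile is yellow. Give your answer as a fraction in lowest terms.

Condition on how many of the transferred tiles are yellow (from Urn I: 5 yellow of 12; then Urn II has 11 total).
  0 yellow: C(5,0)C(7,3)/C(12,3) = 7/44; then P = 3/11
  1 yellow: C(5,1)C(7,2)/C(12,3) = 21/44; then P = 4/11
  2 yellow: C(5,2)C(7,1)/C(12,3) = 7/22; then P = 5/11
  3 yellow: C(5,3)C(7,0)/C(12,3) = 1/22; then P = 6/11
P(yellow from Urn II) = 17/44 ≈ 0.3864.

17/44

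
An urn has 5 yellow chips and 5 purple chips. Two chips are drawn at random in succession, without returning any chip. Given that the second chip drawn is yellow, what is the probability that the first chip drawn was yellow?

4/9

P(first=yellow and the second chip drawn is yellow) = (5/10)·(4/9) = 2/9.
P(the second chip drawn is yellow) = Σ over first color = 2/9 + 5/18 = 1/2.
By Bayes, P(first=yellow | the second chip drawn is yellow) = 2/9 / 1/2 = 4/9 ≈ 0.4444.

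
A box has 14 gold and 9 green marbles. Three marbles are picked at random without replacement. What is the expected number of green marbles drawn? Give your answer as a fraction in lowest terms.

27/23

By linearity of expectation, E[X] = Σ P(draw i is green); by symmetry each draw (even without replacement) has P(green) = 9/23.
E[X] = 3 · 9/23 = 27/23 ≈ 1.1739.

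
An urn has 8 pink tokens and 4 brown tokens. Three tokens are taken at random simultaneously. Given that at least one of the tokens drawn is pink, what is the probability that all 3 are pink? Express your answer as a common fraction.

P(all 3 pink) = C(8,3)/C(12,3) = 14/55; P(at least one pink) = 1 − C(4,3)/C(12,3) = 54/55.
Since 'all 3 pink' ⊆ 'at least one pink', P(all 3 | at least one) = 14/55 / 54/55 = 7/27 ≈ 0.2593.

7/27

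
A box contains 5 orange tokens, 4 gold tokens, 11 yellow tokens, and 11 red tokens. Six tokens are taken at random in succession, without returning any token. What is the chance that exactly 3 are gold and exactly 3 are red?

Unordered draws without replacement: count favorable combinations over C(31,6).
Favorable = C(5,0) · C(4,3) · C(11,0) · C(11,3) = 660; total = C(31,6) = 736281.
P = 660/736281 = 220/245427 ≈ 0.0009.

220/245427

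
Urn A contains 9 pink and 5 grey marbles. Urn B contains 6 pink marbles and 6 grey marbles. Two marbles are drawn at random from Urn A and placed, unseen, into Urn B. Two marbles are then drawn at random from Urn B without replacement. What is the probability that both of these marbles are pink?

Condition on how many of the transferred marbles are pink (from Urn A: 9 pink of 14; then Urn B has 14 total).
  0 pink: C(9,0)C(5,2)/C(14,2) = 10/91; then P = C(6,2)/C(14,2) = 15/91
  1 pink: C(9,1)C(5,1)/C(14,2) = 45/91; then P = C(7,2)/C(14,2) = 3/13
  2 pink: C(9,2)C(5,0)/C(14,2) = 36/91; then P = C(8,2)/C(14,2) = 4/13
P(both pink) = 2103/8281 ≈ 0.2540.

2103/8281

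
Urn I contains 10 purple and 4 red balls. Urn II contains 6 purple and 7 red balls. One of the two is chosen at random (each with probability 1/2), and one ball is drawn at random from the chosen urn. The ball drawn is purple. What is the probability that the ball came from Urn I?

P(purple | Urn I) = 5/7; P(purple | Urn II) = 6/13.
P(purple) = 1/2·5/7 + 1/2·6/13 = 107/182.
By Bayes' rule, P(Urn I | purple) = 5/14 / 107/182 = 65/107 ≈ 0.6075.

65/107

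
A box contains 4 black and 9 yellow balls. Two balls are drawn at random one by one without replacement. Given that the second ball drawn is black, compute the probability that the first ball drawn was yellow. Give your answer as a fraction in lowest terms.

P(first=yellow and the second ball drawn is black) = (9/13)·(4/12) = 3/13.
P(the second ball drawn is black) = Σ over first color = 1/13 + 3/13 = 4/13.
By Bayes, P(first=yellow | the second ball drawn is black) = 3/13 / 4/13 = 3/4 ≈ 0.7500.

3/4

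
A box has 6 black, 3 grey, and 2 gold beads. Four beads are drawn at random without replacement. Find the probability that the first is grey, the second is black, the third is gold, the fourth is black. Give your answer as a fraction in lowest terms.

1/44

Multiply the conditional probability of each draw in order, without replacement, so each draw removes one from its color and from the total.
P = (3/11) · (6/10) · (2/9) · (5/8) = 1/44 ≈ 0.0227.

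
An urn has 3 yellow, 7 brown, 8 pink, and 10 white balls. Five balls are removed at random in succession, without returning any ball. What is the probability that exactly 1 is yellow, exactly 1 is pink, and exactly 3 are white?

Unordered draws without replacement: count favorable combinations over C(28,5).
Favorable = C(3,1) · C(7,0) · C(8,1) · C(10,3) = 2880; total = C(28,5) = 98280.
P = 2880/98280 = 8/273 ≈ 0.0293.

8/273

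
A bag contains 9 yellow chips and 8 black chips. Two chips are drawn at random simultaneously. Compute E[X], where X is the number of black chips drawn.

16/17

By linearity of expectation, E[X] = Σ P(draw i is black); by symmetry each draw (even without replacement) has P(black) = 8/17.
E[X] = 2 · 8/17 = 16/17 ≈ 0.9412.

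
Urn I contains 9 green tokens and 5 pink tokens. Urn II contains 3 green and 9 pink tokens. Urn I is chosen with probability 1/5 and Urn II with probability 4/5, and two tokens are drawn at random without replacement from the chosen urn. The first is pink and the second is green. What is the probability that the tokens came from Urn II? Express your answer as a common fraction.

182/237

P(E | Urn I) = 45/182; P(E | Urn II) = 9/44.
P(E) = 1/5·45/182 + 4/5·9/44 = 2133/10010.
By Bayes' rule, P(Urn II | E) = 9/55 / 2133/10010 = 182/237 ≈ 0.7679.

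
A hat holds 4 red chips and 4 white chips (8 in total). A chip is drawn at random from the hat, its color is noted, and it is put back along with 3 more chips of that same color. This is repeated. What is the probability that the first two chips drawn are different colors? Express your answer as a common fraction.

Either red then white, or white then red; after the first draw the total is 11.
P = (4/8)·(4/11) + (4/8)·(4/11) = 4/11 ≈ 0.3636.

4/11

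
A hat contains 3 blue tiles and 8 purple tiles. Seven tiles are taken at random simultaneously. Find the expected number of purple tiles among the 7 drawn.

56/11

By linearity of expectation, E[X] = Σ P(draw i is purple); by symmetry each draw (even without replacement) has P(purple) = 8/11.
E[X] = 7 · 8/11 = 56/11 ≈ 5.0909.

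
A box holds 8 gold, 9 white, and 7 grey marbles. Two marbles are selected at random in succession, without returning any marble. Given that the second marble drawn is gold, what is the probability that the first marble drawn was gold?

P(first=gold and the second marble drawn is gold) = (8/24)·(7/23) = 7/69.
P(the second marble drawn is gold) = Σ over first color = 7/69 + 3/23 + 7/69 = 1/3.
By Bayes, P(first=gold | the second marble drawn is gold) = 7/69 / 1/3 = 7/23 ≈ 0.3043.

7/23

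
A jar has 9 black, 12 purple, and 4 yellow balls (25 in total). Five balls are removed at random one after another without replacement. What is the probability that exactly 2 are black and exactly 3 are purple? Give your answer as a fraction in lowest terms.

Unordered draws without replacement: count favorable combinations over C(25,5).
Favorable = C(9,2) · C(12,3) · C(4,0) = 7920; total = C(25,5) = 53130.
P = 7920/53130 = 24/161 ≈ 0.1491.

24/161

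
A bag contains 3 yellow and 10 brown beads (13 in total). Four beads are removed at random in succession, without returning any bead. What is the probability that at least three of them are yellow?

Sum the hypergeometric tail for j = 3,…,3 yellow beads.
Favorable = C(3,3)·C(10,1) = 10; total = C(13,4) = 715.
P = 10/715 = 2/143 ≈ 0.0140.

2/143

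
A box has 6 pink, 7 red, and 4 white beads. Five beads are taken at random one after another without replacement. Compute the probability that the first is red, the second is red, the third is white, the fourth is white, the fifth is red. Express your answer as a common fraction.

3/884

Multiply the conditional probability of each draw in order, without replacement, so each draw removes one from its color and from the total.
P = (7/17) · (6/16) · (4/15) · (3/14) · (5/13) = 3/884 ≈ 0.0034.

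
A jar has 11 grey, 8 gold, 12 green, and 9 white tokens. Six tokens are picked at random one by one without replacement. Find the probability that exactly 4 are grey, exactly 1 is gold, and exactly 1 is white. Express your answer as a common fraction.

396/63973

Unordered draws without replacement: count favorable combinations over C(40,6).
Favorable = C(11,4) · C(8,1) · C(12,0) · C(9,1) = 23760; total = C(40,6) = 3838380.
P = 23760/3838380 = 396/63973 ≈ 0.0062.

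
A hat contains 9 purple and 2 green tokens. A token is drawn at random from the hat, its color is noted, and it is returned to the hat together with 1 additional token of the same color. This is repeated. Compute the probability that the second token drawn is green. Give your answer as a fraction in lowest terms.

2/11

Condition on the first draw. If first is green (prob 2/11), second-green has prob (3)/(12); if not (prob 9/11), it has prob 2/(12).
P = (2/11)·(3/12) + (9/11)·(2/12) = 2/11 ≈ 0.1818.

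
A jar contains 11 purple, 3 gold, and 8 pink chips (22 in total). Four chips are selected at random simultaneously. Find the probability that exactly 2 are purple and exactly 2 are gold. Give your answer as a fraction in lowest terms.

3/133

Unordered draws without replacement: count favorable combinations over C(22,4).
Favorable = C(11,2) · C(3,2) · C(8,0) = 165; total = C(22,4) = 7315.
P = 165/7315 = 3/133 ≈ 0.0226.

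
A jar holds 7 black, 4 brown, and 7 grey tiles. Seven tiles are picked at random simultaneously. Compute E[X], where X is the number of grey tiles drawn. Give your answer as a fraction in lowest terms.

By linearity of expectation, E[X] = Σ P(draw i is grey); by symmetry each draw (even without replacement) has P(grey) = 7/18.
E[X] = 7 · 7/18 = 49/18 ≈ 2.7222.

49/18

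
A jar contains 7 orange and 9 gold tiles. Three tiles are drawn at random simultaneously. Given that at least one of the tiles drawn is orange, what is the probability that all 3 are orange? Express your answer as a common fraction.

P(all 3 orange) = C(7,3)/C(16,3) = 1/16; P(at least one orange) = 1 − C(9,3)/C(16,3) = 17/20.
Since 'all 3 orange' ⊆ 'at least one orange', P(all 3 | at least one) = 1/16 / 17/20 = 5/68 ≈ 0.0735.

5/68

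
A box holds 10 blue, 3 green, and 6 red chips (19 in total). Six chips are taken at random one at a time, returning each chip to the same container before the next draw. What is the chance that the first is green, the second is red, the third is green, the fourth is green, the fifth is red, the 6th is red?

Multiply the conditional probability of each draw in order, with replacement (the composition resets each draw).
P = (3/19) · (6/19) · (3/19) · (3/19) · (6/19) · (6/19) = 5832/47045881 ≈ 0.0001.

5832/47045881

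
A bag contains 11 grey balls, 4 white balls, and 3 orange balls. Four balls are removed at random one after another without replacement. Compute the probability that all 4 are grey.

Unordered draws without replacement: count favorable combinations over C(18,4).
Favorable = C(11,4) · C(4,0) · C(3,0) = 330; total = C(18,4) = 3060.
P = 330/3060 = 11/102 ≈ 0.1078.

11/102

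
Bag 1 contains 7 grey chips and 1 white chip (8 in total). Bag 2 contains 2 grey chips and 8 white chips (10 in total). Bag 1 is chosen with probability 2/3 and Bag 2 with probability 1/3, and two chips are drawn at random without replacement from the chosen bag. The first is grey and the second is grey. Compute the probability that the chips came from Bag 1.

135/137

P(E | Bag 1) = 3/4; P(E | Bag 2) = 1/45.
P(E) = 2/3·3/4 + 1/3·1/45 = 137/270.
By Bayes' rule, P(Bag 1 | E) = 1/2 / 137/270 = 135/137 ≈ 0.9854.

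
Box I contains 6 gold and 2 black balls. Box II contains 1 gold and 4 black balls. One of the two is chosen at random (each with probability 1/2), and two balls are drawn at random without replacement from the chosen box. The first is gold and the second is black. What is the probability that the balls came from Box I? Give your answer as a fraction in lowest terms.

15/29

P(E | Box I) = 3/14; P(E | Box II) = 1/5.
P(E) = 1/2·3/14 + 1/2·1/5 = 29/140.
By Bayes' rule, P(Box I | E) = 3/28 / 29/140 = 15/29 ≈ 0.5172.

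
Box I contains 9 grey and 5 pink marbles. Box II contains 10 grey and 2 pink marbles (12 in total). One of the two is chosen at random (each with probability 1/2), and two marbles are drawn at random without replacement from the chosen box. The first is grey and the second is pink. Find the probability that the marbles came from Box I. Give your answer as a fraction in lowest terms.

297/479

P(E | Box I) = 45/182; P(E | Box II) = 5/33.
P(E) = 1/2·45/182 + 1/2·5/33 = 2395/12012.
By Bayes' rule, P(Box I | E) = 45/364 / 2395/12012 = 297/479 ≈ 0.6200.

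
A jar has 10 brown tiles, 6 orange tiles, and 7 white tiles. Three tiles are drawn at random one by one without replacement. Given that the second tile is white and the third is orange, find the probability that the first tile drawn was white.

P(first=white and the second tile is white and the third is orange) = (7/23)·(6/22)·(6/21) = 6/253.
P(E) = Σ over first color = 10/253 + 5/253 + 6/253 = 21/253.
By Bayes, P(first=white | E) = 6/253 / 21/253 = 2/7 ≈ 0.2857.

2/7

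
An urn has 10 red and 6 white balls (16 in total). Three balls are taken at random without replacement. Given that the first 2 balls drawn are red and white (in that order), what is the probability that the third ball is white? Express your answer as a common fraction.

After removing 1 red, 1 white, the urn has 5 white out of 14 remaining.
P(third is white | given) = 5/14 ≈ 0.3571.

5/14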